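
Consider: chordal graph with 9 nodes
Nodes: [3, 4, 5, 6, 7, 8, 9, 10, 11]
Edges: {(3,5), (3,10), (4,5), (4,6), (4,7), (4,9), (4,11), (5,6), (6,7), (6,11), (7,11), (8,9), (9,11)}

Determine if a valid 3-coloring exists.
The clique on vertices [4, 6, 7, 11] has size 4 > 3, so it alone needs 4 colors.

No, G is not 3-colorable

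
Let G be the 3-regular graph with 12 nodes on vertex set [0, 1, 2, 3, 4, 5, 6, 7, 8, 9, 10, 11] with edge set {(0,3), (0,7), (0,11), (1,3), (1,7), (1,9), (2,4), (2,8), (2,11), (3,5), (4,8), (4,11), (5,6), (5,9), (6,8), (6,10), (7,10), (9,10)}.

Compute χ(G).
χ(G) = 3

Clique number ω(G) = 3 (lower bound: χ ≥ ω).
The clique on [2, 4, 8] has size 3, forcing χ ≥ 3, and the coloring below uses 3 colors, so χ(G) = 3.
A valid 3-coloring: color 1: [2, 3, 6, 7, 9]; color 2: [1, 5, 8, 10, 11]; color 3: [0, 4].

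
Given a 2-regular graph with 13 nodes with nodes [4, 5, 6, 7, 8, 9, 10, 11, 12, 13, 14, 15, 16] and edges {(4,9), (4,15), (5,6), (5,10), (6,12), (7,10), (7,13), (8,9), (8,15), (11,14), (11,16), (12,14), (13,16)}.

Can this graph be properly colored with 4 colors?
Yes, G is 4-colorable

A valid 4-coloring: color 1: [4, 5, 7, 8, 12, 16]; color 2: [6, 9, 10, 11, 13, 15]; color 3: [14].
(χ(G) = 3 ≤ 4.)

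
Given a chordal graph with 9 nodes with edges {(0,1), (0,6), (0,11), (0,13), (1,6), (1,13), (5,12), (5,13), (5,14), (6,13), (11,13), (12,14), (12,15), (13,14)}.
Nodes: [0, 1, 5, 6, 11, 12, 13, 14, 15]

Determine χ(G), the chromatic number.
Clique number ω(G) = 4 (lower bound: χ ≥ ω).
The clique on [0, 1, 6, 13] has size 4, forcing χ ≥ 4, and the coloring below uses 4 colors, so χ(G) = 4.
A valid 4-coloring: color 1: [12, 13]; color 2: [0, 14, 15]; color 3: [5, 6, 11]; color 4: [1].

χ(G) = 4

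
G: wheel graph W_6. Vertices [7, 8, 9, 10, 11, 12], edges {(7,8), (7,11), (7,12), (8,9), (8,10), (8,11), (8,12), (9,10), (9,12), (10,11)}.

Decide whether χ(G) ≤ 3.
Odd cycle [9, 12, 7, 11, 10] needs 3 colors (χ ≥ 3).
Vertex 8 is adjacent to every vertex of [7, 9, 10, 11, 12], which already need 3 colors among themselves, so 8 needs a new color (χ ≥ 4).
Hence χ(G) ≥ 4 > 3, so no proper 3-coloring exists.

No, G is not 3-colorable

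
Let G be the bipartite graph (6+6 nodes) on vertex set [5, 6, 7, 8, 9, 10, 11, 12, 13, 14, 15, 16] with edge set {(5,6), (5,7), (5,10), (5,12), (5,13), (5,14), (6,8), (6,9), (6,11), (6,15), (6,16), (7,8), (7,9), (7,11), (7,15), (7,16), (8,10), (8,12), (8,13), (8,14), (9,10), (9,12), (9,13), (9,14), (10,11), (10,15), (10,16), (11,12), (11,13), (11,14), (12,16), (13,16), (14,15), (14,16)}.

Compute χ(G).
Clique number ω(G) = 2 (lower bound: χ ≥ ω).
The graph is bipartite (no odd cycle), so 2 colors suffice: χ(G) = 2.
A valid 2-coloring: color 1: [5, 8, 9, 11, 15, 16]; color 2: [6, 7, 10, 12, 13, 14].

χ(G) = 2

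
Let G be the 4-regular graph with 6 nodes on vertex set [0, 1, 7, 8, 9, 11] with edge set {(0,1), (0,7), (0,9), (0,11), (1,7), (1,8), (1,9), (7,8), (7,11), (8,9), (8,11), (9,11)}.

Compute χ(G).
Clique number ω(G) = 3 (lower bound: χ ≥ ω).
The clique on [0, 1, 9] has size 3, forcing χ ≥ 3, and the coloring below uses 3 colors, so χ(G) = 3.
A valid 3-coloring: color 1: [0, 8]; color 2: [7, 9]; color 3: [1, 11].

χ(G) = 3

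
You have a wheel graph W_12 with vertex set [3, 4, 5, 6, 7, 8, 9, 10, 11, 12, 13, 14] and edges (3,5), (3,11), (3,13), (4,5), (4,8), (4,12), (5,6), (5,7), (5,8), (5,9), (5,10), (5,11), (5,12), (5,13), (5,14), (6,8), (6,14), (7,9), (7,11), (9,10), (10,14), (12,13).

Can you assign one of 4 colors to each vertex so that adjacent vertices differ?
Yes, G is 4-colorable

A valid 4-coloring: color 1: [5]; color 2: [3, 4, 6, 7, 10]; color 3: [8, 9, 11, 12, 14]; color 4: [13].
(χ(G) = 4 ≤ 4.)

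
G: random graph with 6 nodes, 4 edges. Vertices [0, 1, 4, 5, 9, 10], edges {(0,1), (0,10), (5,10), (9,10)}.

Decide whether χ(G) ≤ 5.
Yes, G is 5-colorable

A valid 5-coloring: color 1: [1, 4, 10]; color 2: [0, 5, 9].
(χ(G) = 2 ≤ 5.)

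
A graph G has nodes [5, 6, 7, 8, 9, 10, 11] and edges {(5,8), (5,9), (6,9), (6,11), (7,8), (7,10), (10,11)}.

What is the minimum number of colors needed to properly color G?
χ(G) = 3

Clique number ω(G) = 2 (lower bound: χ ≥ ω).
Odd cycle [11, 6, 9, 5, 8, 7, 10] needs 3 colors (χ ≥ 3).
The coloring below uses 3 colors, so χ(G) = 3.
A valid 3-coloring: color 1: [7, 9, 11]; color 2: [5, 6, 10]; color 3: [8].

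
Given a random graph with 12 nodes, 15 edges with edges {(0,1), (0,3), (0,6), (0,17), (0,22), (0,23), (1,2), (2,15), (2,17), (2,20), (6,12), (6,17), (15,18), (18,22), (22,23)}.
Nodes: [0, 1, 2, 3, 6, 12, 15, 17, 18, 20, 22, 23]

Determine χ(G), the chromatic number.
χ(G) = 3

Clique number ω(G) = 3 (lower bound: χ ≥ ω).
The clique on [0, 6, 17] has size 3, forcing χ ≥ 3, and the coloring below uses 3 colors, so χ(G) = 3.
A valid 3-coloring: color 1: [0, 2, 12, 18]; color 2: [1, 3, 15, 17, 20, 22]; color 3: [6, 23].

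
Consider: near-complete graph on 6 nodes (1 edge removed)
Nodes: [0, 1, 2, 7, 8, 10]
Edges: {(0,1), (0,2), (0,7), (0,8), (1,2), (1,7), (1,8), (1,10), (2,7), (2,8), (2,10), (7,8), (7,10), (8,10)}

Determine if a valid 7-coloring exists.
A valid 7-coloring: color 1: [1]; color 2: [8]; color 3: [2]; color 4: [7]; color 5: [0, 10].
(χ(G) = 5 ≤ 7.)

Yes, G is 7-colorable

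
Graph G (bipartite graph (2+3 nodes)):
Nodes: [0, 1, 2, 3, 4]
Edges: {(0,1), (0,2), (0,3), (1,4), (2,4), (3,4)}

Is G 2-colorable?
A valid 2-coloring: color 1: [0, 4]; color 2: [1, 2, 3].
(χ(G) = 2 ≤ 2.)

Yes, G is 2-colorable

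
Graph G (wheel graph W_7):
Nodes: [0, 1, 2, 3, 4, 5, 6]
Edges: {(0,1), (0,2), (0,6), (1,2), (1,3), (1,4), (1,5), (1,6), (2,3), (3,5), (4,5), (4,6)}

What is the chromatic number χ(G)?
Clique number ω(G) = 3 (lower bound: χ ≥ ω).
The clique on [0, 1, 2] has size 3, forcing χ ≥ 3, and the coloring below uses 3 colors, so χ(G) = 3.
A valid 3-coloring: color 1: [1]; color 2: [0, 3, 4]; color 3: [2, 5, 6].

χ(G) = 3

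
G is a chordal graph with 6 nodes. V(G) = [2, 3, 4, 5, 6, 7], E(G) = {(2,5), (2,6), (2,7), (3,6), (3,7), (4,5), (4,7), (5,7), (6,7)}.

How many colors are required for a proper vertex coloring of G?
χ(G) = 3

Clique number ω(G) = 3 (lower bound: χ ≥ ω).
The clique on [2, 5, 7] has size 3, forcing χ ≥ 3, and the coloring below uses 3 colors, so χ(G) = 3.
A valid 3-coloring: color 1: [7]; color 2: [5, 6]; color 3: [2, 3, 4].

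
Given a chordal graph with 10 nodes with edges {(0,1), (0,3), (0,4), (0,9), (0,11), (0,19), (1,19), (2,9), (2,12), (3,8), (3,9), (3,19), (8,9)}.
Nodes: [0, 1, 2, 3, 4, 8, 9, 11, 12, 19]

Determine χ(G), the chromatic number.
Clique number ω(G) = 3 (lower bound: χ ≥ ω).
The clique on [0, 1, 19] has size 3, forcing χ ≥ 3, and the coloring below uses 3 colors, so χ(G) = 3.
A valid 3-coloring: color 1: [0, 2, 8]; color 2: [1, 3, 4, 11, 12]; color 3: [9, 19].

χ(G) = 3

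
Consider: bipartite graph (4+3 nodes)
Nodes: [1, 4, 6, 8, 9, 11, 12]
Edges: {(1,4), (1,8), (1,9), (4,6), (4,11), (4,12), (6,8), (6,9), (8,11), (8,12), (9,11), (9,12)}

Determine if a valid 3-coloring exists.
Yes, G is 3-colorable

A valid 3-coloring: color 1: [4, 8, 9]; color 2: [1, 6, 11, 12].
(χ(G) = 2 ≤ 3.)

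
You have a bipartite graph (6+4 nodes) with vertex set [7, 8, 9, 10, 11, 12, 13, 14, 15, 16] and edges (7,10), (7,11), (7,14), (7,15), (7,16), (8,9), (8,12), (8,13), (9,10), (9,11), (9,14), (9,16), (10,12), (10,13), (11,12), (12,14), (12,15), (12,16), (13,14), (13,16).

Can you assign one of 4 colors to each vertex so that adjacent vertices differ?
Yes, G is 4-colorable

A valid 4-coloring: color 1: [7, 9, 12, 13]; color 2: [8, 10, 11, 14, 15, 16].
(χ(G) = 2 ≤ 4.)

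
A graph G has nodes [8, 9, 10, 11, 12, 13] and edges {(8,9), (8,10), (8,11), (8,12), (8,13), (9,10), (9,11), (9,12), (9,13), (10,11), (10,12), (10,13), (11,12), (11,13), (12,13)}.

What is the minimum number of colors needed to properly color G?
χ(G) = 6

Clique number ω(G) = 6 (lower bound: χ ≥ ω).
The clique on [8, 9, 10, 11, 12, 13] has size 6, forcing χ ≥ 6, and the coloring below uses 6 colors, so χ(G) = 6.
A valid 6-coloring: color 1: [10]; color 2: [9]; color 3: [11]; color 4: [8]; color 5: [13]; color 6: [12].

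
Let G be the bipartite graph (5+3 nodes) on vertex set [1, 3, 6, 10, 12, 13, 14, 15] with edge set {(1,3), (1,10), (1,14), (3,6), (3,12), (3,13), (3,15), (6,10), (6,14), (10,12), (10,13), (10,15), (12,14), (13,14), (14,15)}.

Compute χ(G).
Clique number ω(G) = 2 (lower bound: χ ≥ ω).
The graph is bipartite (no odd cycle), so 2 colors suffice: χ(G) = 2.
A valid 2-coloring: color 1: [3, 10, 14]; color 2: [1, 6, 12, 13, 15].

χ(G) = 2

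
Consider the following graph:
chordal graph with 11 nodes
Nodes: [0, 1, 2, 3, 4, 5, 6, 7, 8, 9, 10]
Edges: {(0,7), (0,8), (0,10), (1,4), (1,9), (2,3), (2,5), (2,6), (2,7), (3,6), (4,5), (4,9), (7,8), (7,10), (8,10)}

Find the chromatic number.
χ(G) = 4

Clique number ω(G) = 4 (lower bound: χ ≥ ω).
The clique on [0, 7, 8, 10] has size 4, forcing χ ≥ 4, and the coloring below uses 4 colors, so χ(G) = 4.
A valid 4-coloring: color 1: [1, 3, 5, 7]; color 2: [2, 4, 10]; color 3: [6, 8, 9]; color 4: [0].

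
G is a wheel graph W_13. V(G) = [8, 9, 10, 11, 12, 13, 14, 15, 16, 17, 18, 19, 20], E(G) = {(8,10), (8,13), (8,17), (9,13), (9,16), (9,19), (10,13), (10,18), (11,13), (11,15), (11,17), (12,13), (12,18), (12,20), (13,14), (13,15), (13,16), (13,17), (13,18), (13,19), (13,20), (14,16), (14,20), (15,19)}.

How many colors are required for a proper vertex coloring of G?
χ(G) = 3

Clique number ω(G) = 3 (lower bound: χ ≥ ω).
The clique on [8, 13, 17] has size 3, forcing χ ≥ 3, and the coloring below uses 3 colors, so χ(G) = 3.
A valid 3-coloring: color 1: [13]; color 2: [9, 10, 12, 14, 15, 17]; color 3: [8, 11, 16, 18, 19, 20].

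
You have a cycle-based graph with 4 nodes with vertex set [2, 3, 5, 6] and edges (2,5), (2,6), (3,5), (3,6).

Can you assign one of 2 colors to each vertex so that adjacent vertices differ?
Yes, G is 2-colorable

A valid 2-coloring: color 1: [2, 3]; color 2: [5, 6].
(χ(G) = 2 ≤ 2.)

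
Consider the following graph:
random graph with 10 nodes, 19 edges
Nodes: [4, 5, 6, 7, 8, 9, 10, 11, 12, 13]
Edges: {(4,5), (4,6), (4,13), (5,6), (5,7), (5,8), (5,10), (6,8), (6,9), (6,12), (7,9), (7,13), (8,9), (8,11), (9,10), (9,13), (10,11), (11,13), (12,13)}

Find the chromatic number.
Clique number ω(G) = 3 (lower bound: χ ≥ ω).
The clique on [5, 6, 8] has size 3, forcing χ ≥ 3, and the coloring below uses 3 colors, so χ(G) = 3.
A valid 3-coloring: color 1: [5, 9, 11, 12]; color 2: [6, 10, 13]; color 3: [4, 7, 8].

χ(G) = 3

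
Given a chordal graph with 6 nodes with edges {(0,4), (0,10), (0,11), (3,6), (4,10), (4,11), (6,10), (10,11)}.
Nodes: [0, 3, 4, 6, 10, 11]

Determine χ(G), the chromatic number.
Clique number ω(G) = 4 (lower bound: χ ≥ ω).
The clique on [0, 4, 10, 11] has size 4, forcing χ ≥ 4, and the coloring below uses 4 colors, so χ(G) = 4.
A valid 4-coloring: color 1: [3, 10]; color 2: [4, 6]; color 3: [11]; color 4: [0].

χ(G) = 4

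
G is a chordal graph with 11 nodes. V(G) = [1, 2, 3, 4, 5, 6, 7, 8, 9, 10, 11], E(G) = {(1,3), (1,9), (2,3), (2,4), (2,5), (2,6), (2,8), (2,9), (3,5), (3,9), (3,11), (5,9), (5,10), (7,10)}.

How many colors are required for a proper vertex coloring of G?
χ(G) = 4

Clique number ω(G) = 4 (lower bound: χ ≥ ω).
The clique on [2, 3, 5, 9] has size 4, forcing χ ≥ 4, and the coloring below uses 4 colors, so χ(G) = 4.
A valid 4-coloring: color 1: [1, 2, 10, 11]; color 2: [3, 4, 6, 7, 8]; color 3: [9]; color 4: [5].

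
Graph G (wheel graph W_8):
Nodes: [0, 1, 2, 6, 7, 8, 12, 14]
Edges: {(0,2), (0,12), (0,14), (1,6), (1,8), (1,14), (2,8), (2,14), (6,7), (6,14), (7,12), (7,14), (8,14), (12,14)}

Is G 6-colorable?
A valid 6-coloring: color 1: [14]; color 2: [1, 2, 7]; color 3: [0, 6, 8]; color 4: [12].
(χ(G) = 4 ≤ 6.)

Yes, G is 6-colorable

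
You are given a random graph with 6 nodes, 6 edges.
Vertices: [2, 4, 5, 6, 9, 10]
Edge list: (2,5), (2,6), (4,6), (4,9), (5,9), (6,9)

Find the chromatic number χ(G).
χ(G) = 3

Clique number ω(G) = 3 (lower bound: χ ≥ ω).
The clique on [4, 6, 9] has size 3, forcing χ ≥ 3, and the coloring below uses 3 colors, so χ(G) = 3.
A valid 3-coloring: color 1: [5, 6, 10]; color 2: [2, 9]; color 3: [4].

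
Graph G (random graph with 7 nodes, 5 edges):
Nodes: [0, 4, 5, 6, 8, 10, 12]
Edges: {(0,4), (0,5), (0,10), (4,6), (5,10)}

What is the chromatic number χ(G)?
χ(G) = 3

Clique number ω(G) = 3 (lower bound: χ ≥ ω).
The clique on [0, 5, 10] has size 3, forcing χ ≥ 3, and the coloring below uses 3 colors, so χ(G) = 3.
A valid 3-coloring: color 1: [0, 6, 8, 12]; color 2: [4, 10]; color 3: [5].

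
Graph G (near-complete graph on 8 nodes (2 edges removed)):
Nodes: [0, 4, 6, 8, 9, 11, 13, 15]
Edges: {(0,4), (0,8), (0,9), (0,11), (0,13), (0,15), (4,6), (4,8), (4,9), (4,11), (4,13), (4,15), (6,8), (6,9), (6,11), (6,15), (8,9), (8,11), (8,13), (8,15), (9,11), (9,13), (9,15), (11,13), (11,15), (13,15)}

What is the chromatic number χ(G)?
χ(G) = 7

Clique number ω(G) = 7 (lower bound: χ ≥ ω).
The clique on [0, 4, 8, 9, 11, 13, 15] has size 7, forcing χ ≥ 7, and the coloring below uses 7 colors, so χ(G) = 7.
A valid 7-coloring: color 1: [4]; color 2: [15]; color 3: [8]; color 4: [9]; color 5: [11]; color 6: [6, 13]; color 7: [0].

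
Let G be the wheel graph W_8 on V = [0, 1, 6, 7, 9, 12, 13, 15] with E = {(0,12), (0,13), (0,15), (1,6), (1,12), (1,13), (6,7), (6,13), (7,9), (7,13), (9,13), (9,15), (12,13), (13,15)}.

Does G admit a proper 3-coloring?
Odd cycle [9, 15, 0, 12, 1, 6, 7] needs 3 colors (χ ≥ 3).
Vertex 13 is adjacent to every vertex of [0, 1, 6, 7, 9, 12, 15], which already need 3 colors among themselves, so 13 needs a new color (χ ≥ 4).
Hence χ(G) ≥ 4 > 3, so no proper 3-coloring exists.

No, G is not 3-colorable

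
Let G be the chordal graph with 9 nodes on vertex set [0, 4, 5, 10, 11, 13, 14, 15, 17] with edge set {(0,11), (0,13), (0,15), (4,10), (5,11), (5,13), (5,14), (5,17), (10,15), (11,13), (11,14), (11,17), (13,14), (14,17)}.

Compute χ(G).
Clique number ω(G) = 4 (lower bound: χ ≥ ω).
The clique on [5, 11, 14, 17] has size 4, forcing χ ≥ 4, and the coloring below uses 4 colors, so χ(G) = 4.
A valid 4-coloring: color 1: [4, 11, 15]; color 2: [10, 13, 17]; color 3: [0, 5]; color 4: [14].

χ(G) = 4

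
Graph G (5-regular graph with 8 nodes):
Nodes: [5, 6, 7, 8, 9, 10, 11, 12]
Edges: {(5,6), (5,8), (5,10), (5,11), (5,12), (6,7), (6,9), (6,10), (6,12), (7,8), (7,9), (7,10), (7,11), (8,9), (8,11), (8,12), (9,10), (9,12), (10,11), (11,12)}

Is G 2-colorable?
No, G is not 2-colorable

The clique on vertices [6, 7, 9, 10] has size 4 > 2, so it alone needs 4 colors.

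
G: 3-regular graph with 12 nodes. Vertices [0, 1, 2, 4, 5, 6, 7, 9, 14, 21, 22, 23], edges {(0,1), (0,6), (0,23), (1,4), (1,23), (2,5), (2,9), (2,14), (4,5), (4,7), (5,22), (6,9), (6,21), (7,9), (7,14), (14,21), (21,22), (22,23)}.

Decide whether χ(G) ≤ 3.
A valid 3-coloring: color 1: [1, 2, 6, 7, 22]; color 2: [0, 5, 9, 21]; color 3: [4, 14, 23].
(χ(G) = 3 ≤ 3.)

Yes, G is 3-colorable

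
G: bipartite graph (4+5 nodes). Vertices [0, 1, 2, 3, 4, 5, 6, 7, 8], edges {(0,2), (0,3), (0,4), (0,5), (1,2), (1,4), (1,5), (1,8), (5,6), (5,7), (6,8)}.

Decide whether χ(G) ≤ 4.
A valid 4-coloring: color 1: [0, 1, 6, 7]; color 2: [2, 3, 4, 5, 8].
(χ(G) = 2 ≤ 4.)

Yes, G is 4-colorable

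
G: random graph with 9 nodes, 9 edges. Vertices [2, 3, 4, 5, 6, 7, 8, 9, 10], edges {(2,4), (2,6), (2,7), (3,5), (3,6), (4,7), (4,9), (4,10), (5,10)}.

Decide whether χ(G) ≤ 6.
A valid 6-coloring: color 1: [4, 5, 6, 8]; color 2: [2, 3, 9, 10]; color 3: [7].
(χ(G) = 3 ≤ 6.)

Yes, G is 6-colorable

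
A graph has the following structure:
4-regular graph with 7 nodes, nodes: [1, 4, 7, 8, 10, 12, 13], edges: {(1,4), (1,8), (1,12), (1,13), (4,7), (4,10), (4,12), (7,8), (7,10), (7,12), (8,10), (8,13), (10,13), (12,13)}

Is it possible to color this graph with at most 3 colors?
No, G is not 3-colorable

Suppose a proper 3-coloring c exists. The clique [1, 4, 12] takes 3 distinct colors; by symmetry let c(1) = 1, c(4) = 2, c(12) = 3.
- Vertex 7: neighbors [4, 12] already have colors [2, 3] ⇒ c(7) = 1.
- Vertex 10: neighbors [7, 4] already have colors [1, 2] ⇒ c(10) = 3.
- Vertex 8: neighbors [1, 10] already have colors [1, 3] ⇒ c(8) = 2.
- Vertex 13: neighbors [1, 8, 10] already have colors [1, 2, 3] — all 3 colors blocked. Contradiction.
The forced assignments end in a contradiction, so G has no proper 3-coloring (χ ≥ 4).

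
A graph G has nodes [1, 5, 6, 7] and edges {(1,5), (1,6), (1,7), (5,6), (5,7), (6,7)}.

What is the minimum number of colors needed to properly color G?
χ(G) = 4

Clique number ω(G) = 4 (lower bound: χ ≥ ω).
The clique on [1, 5, 6, 7] has size 4, forcing χ ≥ 4, and the coloring below uses 4 colors, so χ(G) = 4.
A valid 4-coloring: color 1: [7]; color 2: [6]; color 3: [5]; color 4: [1].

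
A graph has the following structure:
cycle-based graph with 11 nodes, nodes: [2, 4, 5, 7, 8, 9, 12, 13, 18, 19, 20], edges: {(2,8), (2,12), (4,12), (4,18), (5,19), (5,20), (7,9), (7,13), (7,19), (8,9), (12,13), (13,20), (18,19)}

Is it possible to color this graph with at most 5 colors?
A valid 5-coloring: color 1: [2, 4, 9, 13, 19]; color 2: [5, 7, 8, 12, 18]; color 3: [20].
(χ(G) = 3 ≤ 5.)

Yes, G is 5-colorable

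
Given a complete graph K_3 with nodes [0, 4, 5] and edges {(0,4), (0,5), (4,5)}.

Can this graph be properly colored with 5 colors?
Yes, G is 5-colorable

A valid 5-coloring: color 1: [5]; color 2: [0]; color 3: [4].
(χ(G) = 3 ≤ 5.)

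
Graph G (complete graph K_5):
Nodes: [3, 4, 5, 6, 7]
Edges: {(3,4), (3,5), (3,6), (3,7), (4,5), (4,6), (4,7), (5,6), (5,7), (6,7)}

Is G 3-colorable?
The clique on vertices [3, 4, 5, 6, 7] has size 5 > 3, so it alone needs 5 colors.

No, G is not 3-colorable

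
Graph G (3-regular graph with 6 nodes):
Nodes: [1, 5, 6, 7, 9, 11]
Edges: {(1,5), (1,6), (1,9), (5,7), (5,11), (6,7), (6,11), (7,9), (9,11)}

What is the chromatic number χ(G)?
χ(G) = 2

Clique number ω(G) = 2 (lower bound: χ ≥ ω).
The graph is bipartite (no odd cycle), so 2 colors suffice: χ(G) = 2.
A valid 2-coloring: color 1: [5, 6, 9]; color 2: [1, 7, 11].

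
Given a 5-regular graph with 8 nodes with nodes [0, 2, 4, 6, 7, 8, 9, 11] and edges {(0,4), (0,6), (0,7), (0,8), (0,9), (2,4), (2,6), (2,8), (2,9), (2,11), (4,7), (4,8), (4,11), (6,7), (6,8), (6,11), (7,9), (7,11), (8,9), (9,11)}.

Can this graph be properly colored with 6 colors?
Yes, G is 6-colorable

A valid 6-coloring: color 1: [4, 6, 9]; color 2: [0, 2]; color 3: [8, 11]; color 4: [7].
(χ(G) = 4 ≤ 6.)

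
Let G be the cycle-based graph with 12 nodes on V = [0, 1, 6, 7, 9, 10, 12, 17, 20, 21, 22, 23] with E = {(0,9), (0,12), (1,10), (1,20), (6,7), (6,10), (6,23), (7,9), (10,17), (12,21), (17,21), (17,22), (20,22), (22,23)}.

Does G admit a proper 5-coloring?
A valid 5-coloring: color 1: [0, 7, 10, 21, 22]; color 2: [1, 6, 9, 12, 17]; color 3: [20, 23].
(χ(G) = 3 ≤ 5.)

Yes, G is 5-colorable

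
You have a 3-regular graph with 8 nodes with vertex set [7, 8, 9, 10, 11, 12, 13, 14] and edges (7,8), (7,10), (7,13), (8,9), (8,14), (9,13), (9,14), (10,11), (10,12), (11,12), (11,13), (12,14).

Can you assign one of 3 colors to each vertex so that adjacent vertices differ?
Yes, G is 3-colorable

A valid 3-coloring: color 1: [7, 9, 12]; color 2: [10, 13, 14]; color 3: [8, 11].
(χ(G) = 3 ≤ 3.)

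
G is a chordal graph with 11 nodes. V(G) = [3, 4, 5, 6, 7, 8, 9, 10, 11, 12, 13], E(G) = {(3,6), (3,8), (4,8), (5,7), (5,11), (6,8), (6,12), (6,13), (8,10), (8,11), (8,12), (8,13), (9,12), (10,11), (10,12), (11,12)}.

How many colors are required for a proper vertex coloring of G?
Clique number ω(G) = 4 (lower bound: χ ≥ ω).
The clique on [8, 10, 11, 12] has size 4, forcing χ ≥ 4, and the coloring below uses 4 colors, so χ(G) = 4.
A valid 4-coloring: color 1: [5, 8, 9]; color 2: [3, 4, 7, 12, 13]; color 3: [6, 11]; color 4: [10].

χ(G) = 4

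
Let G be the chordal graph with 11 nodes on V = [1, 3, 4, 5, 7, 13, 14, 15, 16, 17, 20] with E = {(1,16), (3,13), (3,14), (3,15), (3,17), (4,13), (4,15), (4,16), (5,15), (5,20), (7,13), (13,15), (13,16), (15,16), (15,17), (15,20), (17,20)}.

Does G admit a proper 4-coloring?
A valid 4-coloring: color 1: [1, 7, 14, 15]; color 2: [5, 13, 17]; color 3: [3, 16, 20]; color 4: [4].
(χ(G) = 4 ≤ 4.)

Yes, G is 4-colorable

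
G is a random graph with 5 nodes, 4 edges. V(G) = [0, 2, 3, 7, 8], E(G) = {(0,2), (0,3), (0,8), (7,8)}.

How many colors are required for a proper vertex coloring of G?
χ(G) = 2

Clique number ω(G) = 2 (lower bound: χ ≥ ω).
The graph is bipartite (no odd cycle), so 2 colors suffice: χ(G) = 2.
A valid 2-coloring: color 1: [0, 7]; color 2: [2, 3, 8].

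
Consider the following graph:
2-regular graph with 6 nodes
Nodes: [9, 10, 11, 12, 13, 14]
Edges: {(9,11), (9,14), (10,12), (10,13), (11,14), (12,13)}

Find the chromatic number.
Clique number ω(G) = 3 (lower bound: χ ≥ ω).
The clique on [9, 11, 14] has size 3, forcing χ ≥ 3, and the coloring below uses 3 colors, so χ(G) = 3.
A valid 3-coloring: color 1: [12, 14]; color 2: [9, 10]; color 3: [11, 13].

χ(G) = 3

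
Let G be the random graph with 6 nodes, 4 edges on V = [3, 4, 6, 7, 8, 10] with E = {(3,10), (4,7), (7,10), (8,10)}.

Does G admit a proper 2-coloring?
A valid 2-coloring: color 1: [4, 6, 10]; color 2: [3, 7, 8].
(χ(G) = 2 ≤ 2.)

Yes, G is 2-colorable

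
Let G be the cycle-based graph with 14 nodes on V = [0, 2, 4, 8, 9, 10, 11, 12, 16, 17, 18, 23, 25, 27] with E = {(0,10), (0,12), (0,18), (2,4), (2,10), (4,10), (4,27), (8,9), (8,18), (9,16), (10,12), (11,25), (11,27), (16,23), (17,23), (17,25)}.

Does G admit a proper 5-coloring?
A valid 5-coloring: color 1: [9, 10, 18, 23, 25, 27]; color 2: [0, 4, 8, 11, 16, 17]; color 3: [2, 12].
(χ(G) = 3 ≤ 5.)

Yes, G is 5-colorable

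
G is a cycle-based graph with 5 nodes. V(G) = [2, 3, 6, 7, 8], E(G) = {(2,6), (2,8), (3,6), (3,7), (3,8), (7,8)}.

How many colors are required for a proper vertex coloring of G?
χ(G) = 3

Clique number ω(G) = 3 (lower bound: χ ≥ ω).
The clique on [3, 7, 8] has size 3, forcing χ ≥ 3, and the coloring below uses 3 colors, so χ(G) = 3.
A valid 3-coloring: color 1: [6, 8]; color 2: [2, 3]; color 3: [7].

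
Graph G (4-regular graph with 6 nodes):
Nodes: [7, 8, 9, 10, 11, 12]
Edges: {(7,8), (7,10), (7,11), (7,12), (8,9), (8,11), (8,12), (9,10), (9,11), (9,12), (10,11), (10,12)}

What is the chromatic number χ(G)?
Clique number ω(G) = 3 (lower bound: χ ≥ ω).
The clique on [8, 9, 11] has size 3, forcing χ ≥ 3, and the coloring below uses 3 colors, so χ(G) = 3.
A valid 3-coloring: color 1: [7, 9]; color 2: [11, 12]; color 3: [8, 10].

χ(G) = 3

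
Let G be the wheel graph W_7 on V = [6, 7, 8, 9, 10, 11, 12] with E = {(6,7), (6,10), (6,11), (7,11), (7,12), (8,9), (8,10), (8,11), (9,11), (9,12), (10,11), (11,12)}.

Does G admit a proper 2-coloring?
The clique on vertices [8, 9, 11] has size 3 > 2, so it alone needs 3 colors.

No, G is not 2-colorable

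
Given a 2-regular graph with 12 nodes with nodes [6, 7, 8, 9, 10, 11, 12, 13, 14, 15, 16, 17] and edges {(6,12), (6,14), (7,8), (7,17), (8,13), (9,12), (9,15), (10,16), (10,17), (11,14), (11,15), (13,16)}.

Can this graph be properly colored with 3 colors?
Yes, G is 3-colorable

A valid 3-coloring: color 1: [6, 8, 9, 11, 16, 17]; color 2: [7, 10, 12, 13, 14, 15].
(χ(G) = 2 ≤ 3.)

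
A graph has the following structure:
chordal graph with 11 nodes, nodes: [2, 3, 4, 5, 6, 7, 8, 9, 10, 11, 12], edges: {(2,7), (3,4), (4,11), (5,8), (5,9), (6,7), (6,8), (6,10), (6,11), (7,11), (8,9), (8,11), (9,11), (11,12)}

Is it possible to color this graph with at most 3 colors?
A valid 3-coloring: color 1: [2, 3, 5, 10, 11]; color 2: [4, 6, 9, 12]; color 3: [7, 8].
(χ(G) = 3 ≤ 3.)

Yes, G is 3-colorable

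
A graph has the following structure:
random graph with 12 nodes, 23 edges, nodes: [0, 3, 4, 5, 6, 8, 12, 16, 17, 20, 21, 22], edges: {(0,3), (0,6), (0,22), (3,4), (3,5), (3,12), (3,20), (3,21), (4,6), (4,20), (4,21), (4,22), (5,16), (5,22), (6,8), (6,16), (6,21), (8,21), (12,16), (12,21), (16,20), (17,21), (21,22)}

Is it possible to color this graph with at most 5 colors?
A valid 5-coloring: color 1: [0, 5, 20, 21]; color 2: [3, 6, 17, 22]; color 3: [4, 8, 16]; color 4: [12].
(χ(G) = 4 ≤ 5.)

Yes, G is 5-colorable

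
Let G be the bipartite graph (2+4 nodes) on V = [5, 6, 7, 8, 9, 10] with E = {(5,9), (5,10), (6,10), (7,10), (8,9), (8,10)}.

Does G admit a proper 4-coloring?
A valid 4-coloring: color 1: [9, 10]; color 2: [5, 6, 7, 8].
(χ(G) = 2 ≤ 4.)

Yes, G is 4-colorable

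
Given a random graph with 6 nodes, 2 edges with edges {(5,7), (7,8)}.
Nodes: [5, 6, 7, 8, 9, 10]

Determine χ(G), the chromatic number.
Clique number ω(G) = 2 (lower bound: χ ≥ ω).
The graph is bipartite (no odd cycle), so 2 colors suffice: χ(G) = 2.
A valid 2-coloring: color 1: [6, 7, 9, 10]; color 2: [5, 8].

χ(G) = 2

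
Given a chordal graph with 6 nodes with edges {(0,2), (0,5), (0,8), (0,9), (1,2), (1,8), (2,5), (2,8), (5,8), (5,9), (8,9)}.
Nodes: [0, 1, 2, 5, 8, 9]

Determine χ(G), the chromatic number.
Clique number ω(G) = 4 (lower bound: χ ≥ ω).
The clique on [0, 5, 8, 9] has size 4, forcing χ ≥ 4, and the coloring below uses 4 colors, so χ(G) = 4.
A valid 4-coloring: color 1: [8]; color 2: [1, 5]; color 3: [0]; color 4: [2, 9].

χ(G) = 4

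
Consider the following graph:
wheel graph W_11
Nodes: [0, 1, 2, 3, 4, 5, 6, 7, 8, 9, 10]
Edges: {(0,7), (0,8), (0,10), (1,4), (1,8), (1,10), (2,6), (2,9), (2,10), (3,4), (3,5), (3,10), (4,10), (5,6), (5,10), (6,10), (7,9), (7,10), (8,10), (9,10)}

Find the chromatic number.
χ(G) = 3

Clique number ω(G) = 3 (lower bound: χ ≥ ω).
The clique on [0, 8, 10] has size 3, forcing χ ≥ 3, and the coloring below uses 3 colors, so χ(G) = 3.
A valid 3-coloring: color 1: [10]; color 2: [0, 1, 3, 6, 9]; color 3: [2, 4, 5, 7, 8].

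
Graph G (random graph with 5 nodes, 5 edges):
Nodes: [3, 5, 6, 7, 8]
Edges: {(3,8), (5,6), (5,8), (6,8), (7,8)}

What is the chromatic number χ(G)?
Clique number ω(G) = 3 (lower bound: χ ≥ ω).
The clique on [5, 6, 8] has size 3, forcing χ ≥ 3, and the coloring below uses 3 colors, so χ(G) = 3.
A valid 3-coloring: color 1: [8]; color 2: [3, 5, 7]; color 3: [6].

χ(G) = 3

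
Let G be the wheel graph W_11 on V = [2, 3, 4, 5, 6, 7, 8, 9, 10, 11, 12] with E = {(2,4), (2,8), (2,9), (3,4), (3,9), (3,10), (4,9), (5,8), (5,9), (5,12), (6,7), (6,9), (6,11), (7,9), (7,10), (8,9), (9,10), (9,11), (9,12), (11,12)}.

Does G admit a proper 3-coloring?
Yes, G is 3-colorable

A valid 3-coloring: color 1: [9]; color 2: [4, 6, 8, 10, 12]; color 3: [2, 3, 5, 7, 11].
(χ(G) = 3 ≤ 3.)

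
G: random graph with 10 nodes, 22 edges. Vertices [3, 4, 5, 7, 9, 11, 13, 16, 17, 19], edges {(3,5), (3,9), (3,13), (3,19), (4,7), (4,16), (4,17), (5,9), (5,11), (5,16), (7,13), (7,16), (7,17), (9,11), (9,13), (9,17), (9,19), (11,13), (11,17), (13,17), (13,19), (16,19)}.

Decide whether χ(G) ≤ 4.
A valid 4-coloring: color 1: [4, 5, 13]; color 2: [7, 9]; color 3: [3, 16, 17]; color 4: [11, 19].
(χ(G) = 4 ≤ 4.)

Yes, G is 4-colorable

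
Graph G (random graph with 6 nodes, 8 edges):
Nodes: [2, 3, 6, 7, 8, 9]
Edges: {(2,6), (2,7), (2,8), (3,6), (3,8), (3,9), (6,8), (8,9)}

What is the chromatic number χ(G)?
χ(G) = 3

Clique number ω(G) = 3 (lower bound: χ ≥ ω).
The clique on [2, 6, 8] has size 3, forcing χ ≥ 3, and the coloring below uses 3 colors, so χ(G) = 3.
A valid 3-coloring: color 1: [7, 8]; color 2: [6, 9]; color 3: [2, 3].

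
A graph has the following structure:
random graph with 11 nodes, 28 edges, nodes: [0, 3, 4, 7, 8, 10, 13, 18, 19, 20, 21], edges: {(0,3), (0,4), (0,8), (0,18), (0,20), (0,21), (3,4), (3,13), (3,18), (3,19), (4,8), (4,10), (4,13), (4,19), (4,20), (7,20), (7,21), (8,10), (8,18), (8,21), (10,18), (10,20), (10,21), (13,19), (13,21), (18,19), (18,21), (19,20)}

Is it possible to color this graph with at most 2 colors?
No, G is not 2-colorable

The clique on vertices [0, 8, 18, 21] has size 4 > 2, so it alone needs 4 colors.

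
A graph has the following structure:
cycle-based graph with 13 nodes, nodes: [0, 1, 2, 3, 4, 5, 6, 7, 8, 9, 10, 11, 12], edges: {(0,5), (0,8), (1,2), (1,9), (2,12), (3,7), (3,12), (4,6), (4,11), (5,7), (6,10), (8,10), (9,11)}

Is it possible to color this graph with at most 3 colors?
A valid 3-coloring: color 1: [0, 2, 4, 7, 9, 10]; color 2: [1, 3, 5, 6, 8, 11]; color 3: [12].
(χ(G) = 3 ≤ 3.)

Yes, G is 3-colorable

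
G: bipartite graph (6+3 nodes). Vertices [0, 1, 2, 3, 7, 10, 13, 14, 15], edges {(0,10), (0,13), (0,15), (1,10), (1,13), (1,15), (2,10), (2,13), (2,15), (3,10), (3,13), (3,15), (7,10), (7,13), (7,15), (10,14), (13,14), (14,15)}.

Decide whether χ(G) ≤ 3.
A valid 3-coloring: color 1: [10, 13, 15]; color 2: [0, 1, 2, 3, 7, 14].
(χ(G) = 2 ≤ 3.)

Yes, G is 3-colorable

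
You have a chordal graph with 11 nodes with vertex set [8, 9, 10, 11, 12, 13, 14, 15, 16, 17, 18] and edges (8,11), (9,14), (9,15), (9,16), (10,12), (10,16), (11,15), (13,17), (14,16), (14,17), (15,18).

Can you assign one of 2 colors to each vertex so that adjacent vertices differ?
No, G is not 2-colorable

The clique on vertices [9, 14, 16] has size 3 > 2, so it alone needs 3 colors.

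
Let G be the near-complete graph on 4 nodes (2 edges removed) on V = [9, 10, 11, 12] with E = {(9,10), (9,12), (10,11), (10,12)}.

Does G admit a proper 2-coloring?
No, G is not 2-colorable

The clique on vertices [9, 10, 12] has size 3 > 2, so it alone needs 3 colors.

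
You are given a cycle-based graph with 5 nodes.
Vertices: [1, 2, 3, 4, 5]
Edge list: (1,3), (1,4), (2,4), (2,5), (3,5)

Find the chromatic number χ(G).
χ(G) = 3

Clique number ω(G) = 2 (lower bound: χ ≥ ω).
Odd cycle [2, 5, 3, 1, 4] needs 3 colors (χ ≥ 3).
The coloring below uses 3 colors, so χ(G) = 3.
A valid 3-coloring: color 1: [1, 2]; color 2: [4, 5]; color 3: [3].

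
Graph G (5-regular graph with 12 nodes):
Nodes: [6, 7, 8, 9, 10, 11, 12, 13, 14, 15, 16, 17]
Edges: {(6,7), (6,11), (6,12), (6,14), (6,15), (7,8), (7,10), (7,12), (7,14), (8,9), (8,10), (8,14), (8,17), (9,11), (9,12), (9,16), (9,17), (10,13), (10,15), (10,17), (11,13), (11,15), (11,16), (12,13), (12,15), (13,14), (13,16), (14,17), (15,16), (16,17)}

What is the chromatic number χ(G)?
Clique number ω(G) = 3 (lower bound: χ ≥ ω).
Suppose a proper 3-coloring c exists. The clique [6, 7, 12] takes 3 distinct colors; by symmetry let c(6) = 1, c(7) = 2, c(12) = 3.
- Vertex 14: neighbors [6, 7] already have colors [1, 2] ⇒ c(14) = 3.
- Vertex 8: neighbors [7, 14] already have colors [2, 3] ⇒ c(8) = 1.
- Vertex 9: neighbors [8, 12] already have colors [1, 3] ⇒ c(9) = 2.
- Vertex 17: neighbors [8, 9, 14] already have colors [1, 2, 3] — all 3 colors blocked. Contradiction.
The forced assignments end in a contradiction, so G has no proper 3-coloring (χ ≥ 4).
The coloring below uses 4 colors, so χ(G) = 4.
A valid 4-coloring: color 1: [6, 8, 16]; color 2: [10, 11, 12, 14]; color 3: [7, 9, 13, 15]; color 4: [17].

χ(G) = 4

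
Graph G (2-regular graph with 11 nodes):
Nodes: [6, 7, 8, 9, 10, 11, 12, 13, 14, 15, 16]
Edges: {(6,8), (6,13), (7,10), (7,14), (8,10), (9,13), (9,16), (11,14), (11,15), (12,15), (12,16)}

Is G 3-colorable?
Yes, G is 3-colorable

A valid 3-coloring: color 1: [8, 13, 14, 15, 16]; color 2: [6, 7, 9, 11, 12]; color 3: [10].
(χ(G) = 3 ≤ 3.)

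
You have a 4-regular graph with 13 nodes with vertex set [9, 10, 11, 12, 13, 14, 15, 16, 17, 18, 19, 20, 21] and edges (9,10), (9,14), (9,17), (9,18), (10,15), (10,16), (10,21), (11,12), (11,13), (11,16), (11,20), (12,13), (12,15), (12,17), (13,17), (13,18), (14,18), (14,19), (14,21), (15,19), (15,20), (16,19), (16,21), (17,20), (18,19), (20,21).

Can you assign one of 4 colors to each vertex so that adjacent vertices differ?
Yes, G is 4-colorable

A valid 4-coloring: color 1: [9, 13, 15, 16]; color 2: [10, 12, 14, 20]; color 3: [11, 17, 18, 21]; color 4: [19].
(χ(G) = 4 ≤ 4.)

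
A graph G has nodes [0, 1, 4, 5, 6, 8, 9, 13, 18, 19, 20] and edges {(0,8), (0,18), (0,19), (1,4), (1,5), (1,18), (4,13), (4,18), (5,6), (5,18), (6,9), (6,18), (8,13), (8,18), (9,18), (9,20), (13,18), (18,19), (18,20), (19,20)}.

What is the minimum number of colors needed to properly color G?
χ(G) = 3

Clique number ω(G) = 3 (lower bound: χ ≥ ω).
The clique on [0, 8, 18] has size 3, forcing χ ≥ 3, and the coloring below uses 3 colors, so χ(G) = 3.
A valid 3-coloring: color 1: [18]; color 2: [0, 1, 6, 13, 20]; color 3: [4, 5, 8, 9, 19].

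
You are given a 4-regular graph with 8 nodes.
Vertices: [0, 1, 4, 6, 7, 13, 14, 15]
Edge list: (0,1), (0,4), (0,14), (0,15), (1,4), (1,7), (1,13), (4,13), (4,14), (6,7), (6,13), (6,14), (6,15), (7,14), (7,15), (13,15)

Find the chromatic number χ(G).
χ(G) = 3

Clique number ω(G) = 3 (lower bound: χ ≥ ω).
The clique on [0, 1, 4] has size 3, forcing χ ≥ 3, and the coloring below uses 3 colors, so χ(G) = 3.
A valid 3-coloring: color 1: [4, 6]; color 2: [1, 14, 15]; color 3: [0, 7, 13].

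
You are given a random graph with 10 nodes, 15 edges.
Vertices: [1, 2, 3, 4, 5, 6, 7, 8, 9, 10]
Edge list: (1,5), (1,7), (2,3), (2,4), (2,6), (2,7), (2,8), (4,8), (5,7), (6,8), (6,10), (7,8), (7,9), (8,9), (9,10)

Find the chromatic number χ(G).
χ(G) = 3

Clique number ω(G) = 3 (lower bound: χ ≥ ω).
The clique on [1, 5, 7] has size 3, forcing χ ≥ 3, and the coloring below uses 3 colors, so χ(G) = 3.
A valid 3-coloring: color 1: [1, 3, 8, 10]; color 2: [4, 6, 7]; color 3: [2, 5, 9].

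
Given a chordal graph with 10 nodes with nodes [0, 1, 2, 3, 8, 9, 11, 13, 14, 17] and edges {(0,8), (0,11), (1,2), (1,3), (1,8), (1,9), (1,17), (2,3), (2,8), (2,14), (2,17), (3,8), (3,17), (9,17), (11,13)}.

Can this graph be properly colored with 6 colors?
A valid 6-coloring: color 1: [0, 2, 9, 13]; color 2: [1, 11, 14]; color 3: [8, 17]; color 4: [3].
(χ(G) = 4 ≤ 6.)

Yes, G is 6-colorable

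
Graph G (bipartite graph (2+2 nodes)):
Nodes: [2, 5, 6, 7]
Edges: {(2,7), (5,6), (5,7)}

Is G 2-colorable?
A valid 2-coloring: color 1: [2, 5]; color 2: [6, 7].
(χ(G) = 2 ≤ 2.)

Yes, G is 2-colorable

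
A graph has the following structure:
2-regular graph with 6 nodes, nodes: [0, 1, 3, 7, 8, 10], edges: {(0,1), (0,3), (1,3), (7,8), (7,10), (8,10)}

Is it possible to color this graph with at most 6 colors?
A valid 6-coloring: color 1: [0, 8]; color 2: [3, 7]; color 3: [1, 10].
(χ(G) = 3 ≤ 6.)

Yes, G is 6-colorable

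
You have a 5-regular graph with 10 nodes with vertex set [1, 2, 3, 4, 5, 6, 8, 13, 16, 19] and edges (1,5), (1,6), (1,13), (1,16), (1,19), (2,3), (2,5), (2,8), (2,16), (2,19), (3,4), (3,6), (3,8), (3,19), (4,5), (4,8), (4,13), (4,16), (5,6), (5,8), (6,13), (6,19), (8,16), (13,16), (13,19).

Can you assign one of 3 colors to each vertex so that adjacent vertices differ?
The clique on vertices [1, 6, 13, 19] has size 4 > 3, so it alone needs 4 colors.

No, G is not 3-colorable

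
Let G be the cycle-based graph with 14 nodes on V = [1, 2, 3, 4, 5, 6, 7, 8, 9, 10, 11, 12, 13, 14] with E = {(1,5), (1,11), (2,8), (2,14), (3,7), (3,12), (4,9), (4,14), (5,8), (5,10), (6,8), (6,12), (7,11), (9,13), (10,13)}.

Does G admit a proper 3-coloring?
Yes, G is 3-colorable

A valid 3-coloring: color 1: [1, 7, 8, 9, 10, 12, 14]; color 2: [2, 3, 4, 5, 6, 11, 13].
(χ(G) = 2 ≤ 3.)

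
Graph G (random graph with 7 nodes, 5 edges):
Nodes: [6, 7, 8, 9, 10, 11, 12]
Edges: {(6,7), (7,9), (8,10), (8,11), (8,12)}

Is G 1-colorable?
No, G is not 1-colorable

Edge (8,10) forces its endpoints to differ, so 1 color is not enough.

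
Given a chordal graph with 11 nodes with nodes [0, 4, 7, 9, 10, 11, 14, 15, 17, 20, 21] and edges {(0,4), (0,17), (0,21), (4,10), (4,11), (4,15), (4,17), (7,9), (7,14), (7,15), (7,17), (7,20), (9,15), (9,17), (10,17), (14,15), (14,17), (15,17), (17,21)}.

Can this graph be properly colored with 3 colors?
The clique on vertices [7, 9, 15, 17] has size 4 > 3, so it alone needs 4 colors.

No, G is not 3-colorable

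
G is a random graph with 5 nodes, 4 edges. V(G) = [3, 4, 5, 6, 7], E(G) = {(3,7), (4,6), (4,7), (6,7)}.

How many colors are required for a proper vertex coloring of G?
Clique number ω(G) = 3 (lower bound: χ ≥ ω).
The clique on [4, 6, 7] has size 3, forcing χ ≥ 3, and the coloring below uses 3 colors, so χ(G) = 3.
A valid 3-coloring: color 1: [5, 7]; color 2: [3, 6]; color 3: [4].

χ(G) = 3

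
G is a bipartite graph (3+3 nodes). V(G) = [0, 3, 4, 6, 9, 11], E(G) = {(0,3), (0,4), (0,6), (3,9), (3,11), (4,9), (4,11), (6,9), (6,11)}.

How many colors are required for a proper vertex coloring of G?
Clique number ω(G) = 2 (lower bound: χ ≥ ω).
The graph is bipartite (no odd cycle), so 2 colors suffice: χ(G) = 2.
A valid 2-coloring: color 1: [0, 9, 11]; color 2: [3, 4, 6].

χ(G) = 2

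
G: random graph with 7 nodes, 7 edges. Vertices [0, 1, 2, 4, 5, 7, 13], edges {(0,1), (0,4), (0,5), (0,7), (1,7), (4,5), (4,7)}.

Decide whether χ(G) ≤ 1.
No, G is not 1-colorable

The clique on vertices [0, 1, 7] has size 3 > 1, so it alone needs 3 colors.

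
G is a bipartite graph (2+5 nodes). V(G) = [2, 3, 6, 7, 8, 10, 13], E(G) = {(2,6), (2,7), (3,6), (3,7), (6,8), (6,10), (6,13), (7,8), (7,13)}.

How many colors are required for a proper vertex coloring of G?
Clique number ω(G) = 2 (lower bound: χ ≥ ω).
The graph is bipartite (no odd cycle), so 2 colors suffice: χ(G) = 2.
A valid 2-coloring: color 1: [6, 7]; color 2: [2, 3, 8, 10, 13].

χ(G) = 2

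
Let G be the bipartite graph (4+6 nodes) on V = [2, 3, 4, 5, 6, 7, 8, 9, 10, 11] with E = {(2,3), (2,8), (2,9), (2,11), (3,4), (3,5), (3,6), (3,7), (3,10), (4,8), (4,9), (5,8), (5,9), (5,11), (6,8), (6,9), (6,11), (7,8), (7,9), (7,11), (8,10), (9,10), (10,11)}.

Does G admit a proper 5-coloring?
Yes, G is 5-colorable

A valid 5-coloring: color 1: [3, 8, 9, 11]; color 2: [2, 4, 5, 6, 7, 10].
(χ(G) = 2 ≤ 5.)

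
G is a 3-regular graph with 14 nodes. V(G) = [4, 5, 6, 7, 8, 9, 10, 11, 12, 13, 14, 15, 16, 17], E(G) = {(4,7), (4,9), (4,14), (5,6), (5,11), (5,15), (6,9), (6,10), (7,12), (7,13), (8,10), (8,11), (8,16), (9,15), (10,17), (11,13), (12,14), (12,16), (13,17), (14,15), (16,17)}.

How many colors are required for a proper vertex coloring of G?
Clique number ω(G) = 2 (lower bound: χ ≥ ω).
Odd cycle [16, 8, 11, 13, 17] needs 3 colors (χ ≥ 3).
The coloring below uses 3 colors, so χ(G) = 3.
A valid 3-coloring: color 1: [5, 7, 9, 10, 14, 16]; color 2: [4, 6, 11, 12, 15, 17]; color 3: [8, 13].

χ(G) = 3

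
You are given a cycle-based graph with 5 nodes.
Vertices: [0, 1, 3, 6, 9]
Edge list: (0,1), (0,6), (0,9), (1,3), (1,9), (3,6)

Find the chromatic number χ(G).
Clique number ω(G) = 3 (lower bound: χ ≥ ω).
The clique on [0, 1, 9] has size 3, forcing χ ≥ 3, and the coloring below uses 3 colors, so χ(G) = 3.
A valid 3-coloring: color 1: [0, 3]; color 2: [1, 6]; color 3: [9].

χ(G) = 3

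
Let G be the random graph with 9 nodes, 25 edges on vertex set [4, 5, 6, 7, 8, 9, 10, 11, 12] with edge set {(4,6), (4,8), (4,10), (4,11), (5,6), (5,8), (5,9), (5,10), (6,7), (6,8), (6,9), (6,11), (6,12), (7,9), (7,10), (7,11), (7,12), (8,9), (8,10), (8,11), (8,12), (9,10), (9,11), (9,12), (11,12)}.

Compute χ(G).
χ(G) = 5

Clique number ω(G) = 5 (lower bound: χ ≥ ω).
The clique on [6, 8, 9, 11, 12] has size 5, forcing χ ≥ 5, and the coloring below uses 5 colors, so χ(G) = 5.
A valid 5-coloring: color 1: [7, 8]; color 2: [6, 10]; color 3: [4, 9]; color 4: [5, 11]; color 5: [12].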